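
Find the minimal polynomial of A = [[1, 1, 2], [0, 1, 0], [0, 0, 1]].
The characteristic polynomial factors as (x - 1)^3. The minimal polynomial is ∏(x - λ)^{k_λ} where k_λ is the size of the largest Jordan block at λ.

For λ = 1: rank(A - I) = 1, and the largest Jordan block has size 2 (the smallest k with rank((A - I)^k) = rank((A - I)^(k+1))).

So m_A(x) = (x - 1)^2.

m_A(x) = (x - 1)^2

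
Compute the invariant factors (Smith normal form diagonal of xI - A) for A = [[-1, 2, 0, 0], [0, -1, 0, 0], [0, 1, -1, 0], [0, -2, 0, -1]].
The Jordan structure of A has elementary divisors (x + 1)^2, (x + 1), (x + 1). Arranging the block sizes at each eigenvalue in decreasing order and taking row products gives the invariant factors.

Invariant factors (smallest first, each dividing the next): x + 1, x + 1, (x + 1)^2.

Check: the last factor (x + 1)^2 is the minimal polynomial, and the product (x + 1)^4 is the characteristic polynomial.

x + 1, x + 1, (x + 1)^2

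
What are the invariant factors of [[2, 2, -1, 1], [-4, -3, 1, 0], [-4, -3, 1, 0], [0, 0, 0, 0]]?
The Jordan structure of A has elementary divisors x^3, x. Arranging the block sizes at each eigenvalue in decreasing order and taking row products gives the invariant factors.

Invariant factors (smallest first, each dividing the next): x, x^3.

Check: the last factor x^3 is the minimal polynomial, and the product x^4 is the characteristic polynomial.

x, x^3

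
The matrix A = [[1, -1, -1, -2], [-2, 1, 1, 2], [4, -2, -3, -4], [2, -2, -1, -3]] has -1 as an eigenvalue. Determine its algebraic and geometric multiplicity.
The characteristic polynomial is (x + 1)^4, so the factor x + 1 appears with exponent 4: the algebraic multiplicity is 4.

rank(A + I) = 2, so the eigenspace has dimension 4 - 2 = 2: the geometric multiplicity is 2.

Since 2 < 4, A is not diagonalizable.

algebraic multiplicity 4, geometric multiplicity 2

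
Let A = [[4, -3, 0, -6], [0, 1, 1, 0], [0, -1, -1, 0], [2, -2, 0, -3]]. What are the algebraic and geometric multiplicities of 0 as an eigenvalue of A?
The characteristic polynomial is x^3(x - 1), so the factor x appears with exponent 3: the algebraic multiplicity is 3.

rank(A) = 3, so the eigenspace has dimension 4 - 3 = 1: the geometric multiplicity is 1.

Since 1 < 3, A is not diagonalizable.

algebraic multiplicity 3, geometric multiplicity 1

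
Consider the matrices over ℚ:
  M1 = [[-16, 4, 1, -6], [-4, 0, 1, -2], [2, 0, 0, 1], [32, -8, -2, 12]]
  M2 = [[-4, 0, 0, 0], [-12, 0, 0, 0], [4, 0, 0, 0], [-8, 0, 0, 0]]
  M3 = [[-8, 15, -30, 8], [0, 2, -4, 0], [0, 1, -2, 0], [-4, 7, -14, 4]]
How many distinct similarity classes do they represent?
Characteristic polynomials: χ_{M1} = x^3(x + 4), χ_{M2} = x^3(x + 4), χ_{M3} = x^3(x + 4).

{M1}: invariant factors x^3(x + 4).

{M2}: invariant factors x, x, x(x + 4).

{M3}: invariant factors x, x^2(x + 4).

Matrices are similar if and only if their invariant-factor lists agree; the partition into similarity classes is {M1}, {M2}, {M3}.

3 classes: {M1}, {M2}, {M3}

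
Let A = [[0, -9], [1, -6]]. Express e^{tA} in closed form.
A has Jordan form J = [[-3, 1], [0, -3]] with A = PJP^{-1}, so e^{tA} = P e^{tJ} P^{-1}.

For a Jordan block J_k(λ), e^{tJ_k(λ)} = e^{λt} · (I + tN + t^2 N^2/2! + ... + t^{k-1} N^{k-1}/(k-1)!) where N is the nilpotent superdiagonal part.

Assembling the blocks and conjugating back gives the entries of e^{tA} as shown above.

e^{tA} = [[(3*t + 1)*e^{-3*t}, -9*t*e^{-3*t}], [t*e^{-3*t}, (1 - 3*t)*e^{-3*t}]]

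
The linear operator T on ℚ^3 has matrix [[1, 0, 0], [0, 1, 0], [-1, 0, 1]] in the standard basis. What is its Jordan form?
J = [[1, 1, 0], [0, 1, 0], [0, 0, 1]]

The characteristic polynomial is det(xI - A) = (x - 1)^3, so the eigenvalues are 1 (algebraic multiplicity 3).

For λ = 1: rank(A - I) = 1, rank((A - I)^2) = 0. The eigenspace has dimension 3 - 1 = 2, so there are 2 Jordan blocks; the rank sequence gives block sizes [2, 1].

Assembling the blocks gives the Jordan form J above.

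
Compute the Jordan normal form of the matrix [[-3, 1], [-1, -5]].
The characteristic polynomial is det(xI - A) = (x + 4)^2, so the eigenvalues are -4 (algebraic multiplicity 2).

For λ = -4: rank(A + 4I) = 1, rank((A + 4I)^2) = 0. The eigenspace has dimension 2 - 1 = 1, so there is 1 Jordan block; the rank sequence gives block sizes [2].

Assembling the blocks gives the Jordan form J above.

J = [[-4, 1], [0, -4]]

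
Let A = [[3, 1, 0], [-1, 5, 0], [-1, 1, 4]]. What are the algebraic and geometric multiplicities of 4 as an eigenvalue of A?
The characteristic polynomial is (x - 4)^3, so the factor x - 4 appears with exponent 3: the algebraic multiplicity is 3.

rank(A - 4I) = 1, so the eigenspace has dimension 3 - 1 = 2: the geometric multiplicity is 2.

Since 2 < 3, A is not diagonalizable.

algebraic multiplicity 3, geometric multiplicity 2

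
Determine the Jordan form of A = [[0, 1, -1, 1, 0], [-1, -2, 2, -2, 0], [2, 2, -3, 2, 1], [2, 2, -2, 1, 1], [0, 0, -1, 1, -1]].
The characteristic polynomial is det(xI - A) = (x + 1)^5, so the eigenvalues are -1 (algebraic multiplicity 5).

For λ = -1: rank(A + I) = 3, rank((A + I)^2) = 1, rank((A + I)^3) = 0. The eigenspace has dimension 5 - 3 = 2, so there are 2 Jordan blocks; the rank sequence gives block sizes [3, 2].

Assembling the blocks gives the Jordan form J above.

J = [[-1, 1, 0, 0, 0], [0, -1, 1, 0, 0], [0, 0, -1, 0, 0], [0, 0, 0, -1, 1], [0, 0, 0, 0, -1]]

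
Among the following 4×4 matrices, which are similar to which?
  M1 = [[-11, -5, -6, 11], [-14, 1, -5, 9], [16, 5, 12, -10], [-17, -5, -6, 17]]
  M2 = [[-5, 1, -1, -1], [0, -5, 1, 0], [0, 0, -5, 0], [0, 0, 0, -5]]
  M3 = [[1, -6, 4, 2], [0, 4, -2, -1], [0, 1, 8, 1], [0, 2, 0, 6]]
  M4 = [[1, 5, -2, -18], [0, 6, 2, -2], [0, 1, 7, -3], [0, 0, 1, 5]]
2 classes: {M1, M3, M4}, {M2}

Characteristic polynomials: χ_{M1} = (x - 6)^3(x - 1), χ_{M2} = (x + 5)^4, χ_{M3} = (x - 6)^3(x - 1), χ_{M4} = (x - 6)^3(x - 1).

{M1, M3, M4}: invariant factors (x - 6)^3(x - 1).

{M2}: invariant factors x + 5, (x + 5)^3.

Matrices are similar if and only if their invariant-factor lists agree; the partition into similarity classes is {M1, M3, M4}, {M2}.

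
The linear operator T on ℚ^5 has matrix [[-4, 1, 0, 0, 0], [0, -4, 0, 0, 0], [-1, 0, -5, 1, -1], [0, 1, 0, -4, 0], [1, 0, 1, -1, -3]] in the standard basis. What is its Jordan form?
The characteristic polynomial is det(xI - A) = (x + 4)^5, so the eigenvalues are -4 (algebraic multiplicity 5).

For λ = -4: rank(A + 4I) = 2, rank((A + 4I)^2) = 0. The eigenspace has dimension 5 - 2 = 3, so there are 3 Jordan blocks; the rank sequence gives block sizes [2, 2, 1].

Assembling the blocks gives the Jordan form J above.

J = [[-4, 1, 0, 0, 0], [0, -4, 0, 0, 0], [0, 0, -4, 1, 0], [0, 0, 0, -4, 0], [0, 0, 0, 0, -4]]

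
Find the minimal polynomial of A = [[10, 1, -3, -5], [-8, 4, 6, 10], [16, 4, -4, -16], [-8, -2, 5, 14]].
The characteristic polynomial factors as (x - 6)^4. The minimal polynomial is ∏(x - λ)^{k_λ} where k_λ is the size of the largest Jordan block at λ.

For λ = 6: rank(A - 6I) = 2, and the largest Jordan block has size 3 (the smallest k with rank((A - 6I)^k) = rank((A - 6I)^(k+1))).

So m_A(x) = (x - 6)^3.

m_A(x) = (x - 6)^3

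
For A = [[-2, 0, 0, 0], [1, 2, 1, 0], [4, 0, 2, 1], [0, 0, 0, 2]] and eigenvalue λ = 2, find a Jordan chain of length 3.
We seek v_1 ∈ ker((A - 2I)^3) \ ker((A - 2I)^2), then set v_{i+1} = (A - 2I) v_i.

One such chain is v_1 = [[0, -3, 0, 1]]^T, v_2 = [[0, 0, 1, 0]]^T, v_3 = [[0, 1, 0, 0]]^T. Check: (A - 2I) v_3 = [[0, 0, 0, 0]]^T = 0.

v_1 = [[0, -3, 0, 1]]^T, v_2 = [[0, 0, 1, 0]]^T, v_3 = [[0, 1, 0, 0]]^T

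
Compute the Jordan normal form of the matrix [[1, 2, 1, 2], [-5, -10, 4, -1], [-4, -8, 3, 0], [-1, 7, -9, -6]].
The characteristic polynomial is det(xI - A) = (x + 3)^4, so the eigenvalues are -3 (algebraic multiplicity 4).

For λ = -3: rank(A + 3I) = 2, rank((A + 3I)^2) = 0. The eigenspace has dimension 4 - 2 = 2, so there are 2 Jordan blocks; the rank sequence gives block sizes [2, 2].

Assembling the blocks gives the Jordan form J above.

J = [[-3, 1, 0, 0], [0, -3, 0, 0], [0, 0, -3, 1], [0, 0, 0, -3]]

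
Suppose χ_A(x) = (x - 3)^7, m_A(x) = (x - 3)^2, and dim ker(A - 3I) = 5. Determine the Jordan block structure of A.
Jordan blocks: (3, 2), (3, 2), (3, 1), (3, 1), (3, 1)

λ = 3: algebraic multiplicity 7 (exponent in χ_A), largest block size 2 (exponent in m_A), 5 blocks (geometric multiplicity). These force block sizes [2, 2, 1, 1, 1].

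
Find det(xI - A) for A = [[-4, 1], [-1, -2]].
xI - A = [[x + 4, -1], [1, x + 2]].

Expanding det(xI - A) along the first row:
det(xI - A) = + (x + 4)·det([[x + 2]]) - (-1)·det([[1]]).

Evaluating gives χ_A(x) = x^2 + 6x + 9 = (x + 3)^2.

χ_A(x) = (x + 3)^2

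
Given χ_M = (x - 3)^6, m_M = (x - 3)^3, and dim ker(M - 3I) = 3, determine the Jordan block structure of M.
Jordan blocks: (3, 3), (3, 2), (3, 1)

λ = 3: algebraic multiplicity 6 (exponent in χ_M), largest block size 3 (exponent in m_M), 3 blocks (geometric multiplicity). These force block sizes [3, 2, 1].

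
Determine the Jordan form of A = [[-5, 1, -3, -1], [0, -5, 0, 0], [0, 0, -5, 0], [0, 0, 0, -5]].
The characteristic polynomial is det(xI - A) = (x + 5)^4, so the eigenvalues are -5 (algebraic multiplicity 4).

For λ = -5: rank(A + 5I) = 1, rank((A + 5I)^2) = 0. The eigenspace has dimension 4 - 1 = 3, so there are 3 Jordan blocks; the rank sequence gives block sizes [2, 1, 1].

Assembling the blocks gives the Jordan form J above.

J = [[-5, 1, 0, 0], [0, -5, 0, 0], [0, 0, -5, 0], [0, 0, 0, -5]]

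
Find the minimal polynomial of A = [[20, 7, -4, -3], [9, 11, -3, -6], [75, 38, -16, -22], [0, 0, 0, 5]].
The characteristic polynomial factors as (x - 5)^4. The minimal polynomial is ∏(x - λ)^{k_λ} where k_λ is the size of the largest Jordan block at λ.

For λ = 5: rank(A - 5I) = 2, and the largest Jordan block has size 3 (the smallest k with rank((A - 5I)^k) = rank((A - 5I)^(k+1))).

So m_A(x) = (x - 5)^3.

m_A(x) = (x - 5)^3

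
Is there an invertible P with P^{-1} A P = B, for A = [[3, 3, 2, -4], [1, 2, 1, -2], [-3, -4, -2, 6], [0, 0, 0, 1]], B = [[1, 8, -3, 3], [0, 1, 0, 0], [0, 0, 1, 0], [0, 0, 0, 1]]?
No.

Both have characteristic polynomial (x - 1)^4, but the minimal polynomial of A is (x - 1)^3 while the minimal polynomial of B is (x - 1)^2. The minimal polynomial is a similarity invariant, so A and B are not similar.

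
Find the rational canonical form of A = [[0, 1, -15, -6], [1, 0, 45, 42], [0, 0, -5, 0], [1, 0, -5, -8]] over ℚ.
R = [[-5, 0, 0, 0], [0, 0, 0, 50], [0, 1, 0, -5], [0, 0, 1, -8]]

The invariant factors of A (the non-unit diagonal entries of the Smith normal form of xI - A over ℚ[x]) are x + 5, (x - 2)(x + 5)^2, each dividing the next. The characteristic polynomial is their product, (x - 2)(x + 5)^3.

The rational canonical form is the block-diagonal matrix of companion matrices C(f_i):
R = [[-5, 0, 0, 0], [0, 0, 0, 50], [0, 1, 0, -5], [0, 0, 1, -8]].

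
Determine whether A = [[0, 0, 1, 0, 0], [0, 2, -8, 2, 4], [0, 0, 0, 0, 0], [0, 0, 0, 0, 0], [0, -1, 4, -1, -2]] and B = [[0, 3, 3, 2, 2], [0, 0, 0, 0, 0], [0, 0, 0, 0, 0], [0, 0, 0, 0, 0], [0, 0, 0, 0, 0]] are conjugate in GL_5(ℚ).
Both have characteristic polynomial x^5 and minimal polynomial x^2. But rank(A) = 2 for A while rank(B) = 1 for B, so the number of Jordan blocks at λ = 0 differs. A and B are not similar.

No.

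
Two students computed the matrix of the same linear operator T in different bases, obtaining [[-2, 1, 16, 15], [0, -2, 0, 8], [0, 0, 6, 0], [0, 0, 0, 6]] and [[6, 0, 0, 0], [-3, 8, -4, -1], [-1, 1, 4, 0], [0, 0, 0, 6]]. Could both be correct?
trace(A) = 8 but trace(B) = 24. The trace is a similarity invariant, so A and B are not similar.

No.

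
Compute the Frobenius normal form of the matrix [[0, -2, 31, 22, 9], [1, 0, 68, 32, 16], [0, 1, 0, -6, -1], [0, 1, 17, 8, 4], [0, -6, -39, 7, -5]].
The invariant factors of A (the non-unit diagonal entries of the Smith normal form of xI - A over ℚ[x]) are (x - 4)(x + 1)(x^3 - 3x + 3), each dividing the next. The characteristic polynomial is their product, (x - 4)(x + 1)(x^3 - 3x + 3).

The rational canonical form is the block-diagonal matrix of companion matrices C(f_i):
R = [[0, 0, 0, 0, 12], [1, 0, 0, 0, -3], [0, 1, 0, 0, -12], [0, 0, 1, 0, 7], [0, 0, 0, 1, 3]].

Note the characteristic polynomial does not split into linear factors over ℚ, so A has no Jordan form over ℚ; the rational canonical form exists over any field.

R = [[0, 0, 0, 0, 12], [1, 0, 0, 0, -3], [0, 1, 0, 0, -12], [0, 0, 1, 0, 7], [0, 0, 0, 1, 3]]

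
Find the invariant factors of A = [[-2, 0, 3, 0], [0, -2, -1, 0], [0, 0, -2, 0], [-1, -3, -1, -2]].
The Jordan structure of A has elementary divisors (x + 2)^2, (x + 2)^2. Arranging the block sizes at each eigenvalue in decreasing order and taking row products gives the invariant factors.

Invariant factors (smallest first, each dividing the next): (x + 2)^2, (x + 2)^2.

Check: the last factor (x + 2)^2 is the minimal polynomial, and the product (x + 2)^4 is the characteristic polynomial.

(x + 2)^2, (x + 2)^2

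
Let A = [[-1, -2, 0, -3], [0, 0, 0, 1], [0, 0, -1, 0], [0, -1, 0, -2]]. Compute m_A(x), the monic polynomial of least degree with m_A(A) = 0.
m_A(x) = (x + 1)^3

The characteristic polynomial factors as (x + 1)^4. The minimal polynomial is ∏(x - λ)^{k_λ} where k_λ is the size of the largest Jordan block at λ.

For λ = -1: rank(A + I) = 2, and the largest Jordan block has size 3 (the smallest k with rank((A + I)^k) = rank((A + I)^(k+1))).

So m_A(x) = (x + 1)^3.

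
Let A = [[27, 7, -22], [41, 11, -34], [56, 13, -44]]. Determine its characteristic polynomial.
χ_A(x) = (x + 2)^3

xI - A = [[x - 27, -7, 22], [-41, x - 11, 34], [-56, -13, x + 44]].

Expanding det(xI - A) along the first row:
det(xI - A) = + (x - 27)·det([[x - 11, 34], [-13, x + 44]]) - (-7)·det([[-41, 34], [-56, x + 44]]) + (22)·det([[-41, x - 11], [-56, -13]]).

Evaluating gives χ_A(x) = x^3 + 6x^2 + 12x + 8 = (x + 2)^3.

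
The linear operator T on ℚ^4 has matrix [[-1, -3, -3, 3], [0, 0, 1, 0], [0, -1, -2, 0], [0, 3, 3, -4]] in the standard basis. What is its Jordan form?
The characteristic polynomial is det(xI - A) = (x + 1)^3(x + 4), so the eigenvalues are -4 (algebraic multiplicity 1), -1 (algebraic multiplicity 3).

For λ = -4: algebraic multiplicity 1 gives one 1×1 block.

For λ = -1: rank(A + I) = 2, rank((A + I)^2) = 1. The eigenspace has dimension 4 - 2 = 2, so there are 2 Jordan blocks; the rank sequence gives block sizes [2, 1].

Assembling the blocks gives the Jordan form J above.

J = [[-4, 0, 0, 0], [0, -1, 1, 0], [0, 0, -1, 0], [0, 0, 0, -1]]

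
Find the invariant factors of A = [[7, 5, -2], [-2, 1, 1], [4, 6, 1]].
The Jordan structure of A has elementary divisors (x - 3)^3. Arranging the block sizes at each eigenvalue in decreasing order and taking row products gives the invariant factors.

Invariant factors (smallest first, each dividing the next): (x - 3)^3.

Check: the last factor (x - 3)^3 is the minimal polynomial, and the product (x - 3)^3 is the characteristic polynomial.

(x - 3)^3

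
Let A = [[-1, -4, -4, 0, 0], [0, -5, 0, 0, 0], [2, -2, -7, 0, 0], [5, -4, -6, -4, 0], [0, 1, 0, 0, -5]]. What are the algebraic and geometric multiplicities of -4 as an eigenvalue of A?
The characteristic polynomial is (x + 3)(x + 4)(x + 5)^3, so the factor x + 4 appears with exponent 1: the algebraic multiplicity is 1.

rank(A + 4I) = 4, so the eigenspace has dimension 5 - 4 = 1: the geometric multiplicity is 1.

algebraic multiplicity 1, geometric multiplicity 1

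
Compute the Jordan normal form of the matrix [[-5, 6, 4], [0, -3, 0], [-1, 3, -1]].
The characteristic polynomial is det(xI - A) = (x + 3)^3, so the eigenvalues are -3 (algebraic multiplicity 3).

For λ = -3: rank(A + 3I) = 1, rank((A + 3I)^2) = 0. The eigenspace has dimension 3 - 1 = 2, so there are 2 Jordan blocks; the rank sequence gives block sizes [2, 1].

Assembling the blocks gives the Jordan form J above.

J = [[-3, 1, 0], [0, -3, 0], [0, 0, -3]]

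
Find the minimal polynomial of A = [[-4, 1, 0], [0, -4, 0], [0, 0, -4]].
The characteristic polynomial factors as (x + 4)^3. The minimal polynomial is ∏(x - λ)^{k_λ} where k_λ is the size of the largest Jordan block at λ.

For λ = -4: rank(A + 4I) = 1, and the largest Jordan block has size 2 (the smallest k with rank((A + 4I)^k) = rank((A + 4I)^(k+1))).

So m_A(x) = (x + 4)^2.

m_A(x) = (x + 4)^2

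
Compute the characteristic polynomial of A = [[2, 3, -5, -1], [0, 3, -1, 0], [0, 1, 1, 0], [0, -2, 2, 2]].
χ_A(x) = (x - 2)^4

xI - A = [[x - 2, -3, 5, 1], [0, x - 3, 1, 0], [0, -1, x - 1, 0], [0, 2, -2, x - 2]].

Expanding det(xI - A) along the first row:
det(xI - A) = + (x - 2)·det([[x - 3, 1, 0], [-1, x - 1, 0], [2, -2, x - 2]]) - (-3)·det([[0, 1, 0], [0, x - 1, 0], [0, -2, x - 2]]) + (5)·det([[0, x - 3, 0], [0, -1, 0], [0, 2, x - 2]]) - (1)·det([[0, x - 3, 1], [0, -1, x - 1], [0, 2, -2]]).

Evaluating gives χ_A(x) = x^4 - 8x^3 + 24x^2 - 32x + 16 = (x - 2)^4.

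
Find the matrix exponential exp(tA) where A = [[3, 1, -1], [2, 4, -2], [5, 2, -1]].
e^{tA} = [[(-t^2 + t + 1)*e^{2*t}, t*(t + 2)*e^{2*t}/2, -t*e^{2*t}], [2*t*(1 - t)*e^{2*t}, (t^2 + 2*t + 1)*e^{2*t}, -2*t*e^{2*t}], [t*(5 - 3*t)*e^{2*t}, t*(3*t + 4)*e^{2*t}/2, (1 - 3*t)*e^{2*t}]]

A has Jordan form J = [[2, 1, 0], [0, 2, 1], [0, 0, 2]] with A = PJP^{-1}, so e^{tA} = P e^{tJ} P^{-1}.

For a Jordan block J_k(λ), e^{tJ_k(λ)} = e^{λt} · (I + tN + t^2 N^2/2! + ... + t^{k-1} N^{k-1}/(k-1)!) where N is the nilpotent superdiagonal part.

Assembling the blocks and conjugating back gives the entries of e^{tA} as shown above.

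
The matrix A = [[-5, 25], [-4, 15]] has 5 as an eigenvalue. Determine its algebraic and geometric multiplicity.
The characteristic polynomial is (x - 5)^2, so the factor x - 5 appears with exponent 2: the algebraic multiplicity is 2.

rank(A - 5I) = 1, so the eigenspace has dimension 2 - 1 = 1: the geometric multiplicity is 1.

Since 1 < 2, A is not diagonalizable.

algebraic multiplicity 2, geometric multiplicity 1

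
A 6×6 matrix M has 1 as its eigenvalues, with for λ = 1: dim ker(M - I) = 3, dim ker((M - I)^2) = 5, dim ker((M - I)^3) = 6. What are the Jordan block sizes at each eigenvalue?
λ = 1: successive nullity increments [3, 2, 1] count blocks of size ≥ k; block sizes are [3, 2, 1].

Jordan blocks: (1, 3), (1, 2), (1, 1)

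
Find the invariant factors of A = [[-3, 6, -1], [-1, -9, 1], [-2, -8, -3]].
(x + 5)^3

The Jordan structure of A has elementary divisors (x + 5)^3. Arranging the block sizes at each eigenvalue in decreasing order and taking row products gives the invariant factors.

Invariant factors (smallest first, each dividing the next): (x + 5)^3.

Check: the last factor (x + 5)^3 is the minimal polynomial, and the product (x + 5)^3 is the characteristic polynomial.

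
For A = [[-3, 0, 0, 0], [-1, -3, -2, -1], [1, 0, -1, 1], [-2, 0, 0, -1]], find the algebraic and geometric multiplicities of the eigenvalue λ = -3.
The characteristic polynomial is (x + 1)^2(x + 3)^2, so the factor x + 3 appears with exponent 2: the algebraic multiplicity is 2.

rank(A + 3I) = 2, so the eigenspace has dimension 4 - 2 = 2: the geometric multiplicity is 2.

algebraic multiplicity 2, geometric multiplicity 2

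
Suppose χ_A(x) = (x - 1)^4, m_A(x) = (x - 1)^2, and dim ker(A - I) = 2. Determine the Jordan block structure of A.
Jordan blocks: (1, 2), (1, 2)

λ = 1: algebraic multiplicity 4 (exponent in χ_A), largest block size 2 (exponent in m_A), 2 blocks (geometric multiplicity). These force block sizes [2, 2].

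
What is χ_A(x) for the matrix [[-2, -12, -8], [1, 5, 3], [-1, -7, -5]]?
xI - A = [[x + 2, 12, 8], [-1, x - 5, -3], [1, 7, x + 5]].

Expanding det(xI - A) along the first row:
det(xI - A) = + (x + 2)·det([[x - 5, -3], [7, x + 5]]) - (12)·det([[-1, -3], [1, x + 5]]) + (8)·det([[-1, x - 5], [1, 7]]).

Evaluating gives χ_A(x) = x^3 + 2x^2 = x^2(x + 2).

χ_A(x) = x^2(x + 2)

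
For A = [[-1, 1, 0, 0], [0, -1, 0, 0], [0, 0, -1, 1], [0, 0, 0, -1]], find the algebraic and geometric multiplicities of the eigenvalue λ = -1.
The characteristic polynomial is (x + 1)^4, so the factor x + 1 appears with exponent 4: the algebraic multiplicity is 4.

rank(A + I) = 2, so the eigenspace has dimension 4 - 2 = 2: the geometric multiplicity is 2.

Since 2 < 4, A is not diagonalizable.

algebraic multiplicity 4, geometric multiplicity 2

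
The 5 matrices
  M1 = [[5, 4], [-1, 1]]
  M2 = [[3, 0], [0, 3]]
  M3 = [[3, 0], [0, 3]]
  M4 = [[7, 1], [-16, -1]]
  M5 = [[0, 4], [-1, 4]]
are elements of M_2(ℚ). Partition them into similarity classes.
3 classes: {M1, M4}, {M2, M3}, {M5}

Characteristic polynomials: χ_{M1} = (x - 3)^2, χ_{M2} = (x - 3)^2, χ_{M3} = (x - 3)^2, χ_{M4} = (x - 3)^2, χ_{M5} = (x - 2)^2.

{M1, M4}: invariant factors (x - 3)^2.

{M2, M3}: invariant factors x - 3, x - 3.

{M5}: invariant factors (x - 2)^2.

Matrices are similar if and only if their invariant-factor lists agree; the partition into similarity classes is {M1, M4}, {M2, M3}, {M5}.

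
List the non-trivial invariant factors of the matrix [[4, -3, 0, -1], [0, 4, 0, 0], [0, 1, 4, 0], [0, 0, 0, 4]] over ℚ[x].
(x - 4)^2, (x - 4)^2

The Jordan structure of A has elementary divisors (x - 4)^2, (x - 4)^2. Arranging the block sizes at each eigenvalue in decreasing order and taking row products gives the invariant factors.

Invariant factors (smallest first, each dividing the next): (x - 4)^2, (x - 4)^2.

Check: the last factor (x - 4)^2 is the minimal polynomial, and the product (x - 4)^4 is the characteristic polynomial.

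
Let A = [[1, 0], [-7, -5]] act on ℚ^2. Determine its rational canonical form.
The invariant factors of A (the non-unit diagonal entries of the Smith normal form of xI - A over ℚ[x]) are (x - 1)(x + 5), each dividing the next. The characteristic polynomial is their product, (x - 1)(x + 5).

The rational canonical form is the block-diagonal matrix of companion matrices C(f_i):
R = [[0, 5], [1, -4]].

R = [[0, 5], [1, -4]]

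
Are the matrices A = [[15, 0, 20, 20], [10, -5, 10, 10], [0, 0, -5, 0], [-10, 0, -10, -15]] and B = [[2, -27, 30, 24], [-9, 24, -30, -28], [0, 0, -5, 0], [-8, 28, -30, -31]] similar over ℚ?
Both have characteristic polynomial (x - 5)(x + 5)^3, but the minimal polynomial of A is (x - 5)(x + 5) while the minimal polynomial of B is (x - 5)(x + 5)^2. The minimal polynomial is a similarity invariant, so A and B are not similar.

No.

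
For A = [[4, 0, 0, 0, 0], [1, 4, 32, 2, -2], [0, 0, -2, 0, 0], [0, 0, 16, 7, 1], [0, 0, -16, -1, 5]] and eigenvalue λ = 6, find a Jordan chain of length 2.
v_1 = [[0, -2, 0, 0, 1]]^T, v_2 = [[0, 2, 0, 1, -1]]^T

We seek v_1 ∈ ker((A - 6I)^2) \ ker(A - 6I), then set v_{i+1} = (A - 6I) v_i.

One such chain is v_1 = [[0, -2, 0, 0, 1]]^T, v_2 = [[0, 2, 0, 1, -1]]^T. Check: (A - 6I) v_2 = [[0, 0, 0, 0, 0]]^T = 0.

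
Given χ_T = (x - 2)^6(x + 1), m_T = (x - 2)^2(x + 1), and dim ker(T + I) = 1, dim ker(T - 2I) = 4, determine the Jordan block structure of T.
Jordan blocks: (-1, 1), (2, 2), (2, 2), (2, 1), (2, 1)

λ = -1: algebraic multiplicity 1 (exponent in χ_T), largest block size 1 (exponent in m_T), 1 block (geometric multiplicity). This forces block sizes [1].
λ = 2: algebraic multiplicity 6 (exponent in χ_T), largest block size 2 (exponent in m_T), 4 blocks (geometric multiplicity). These force block sizes [2, 2, 1, 1].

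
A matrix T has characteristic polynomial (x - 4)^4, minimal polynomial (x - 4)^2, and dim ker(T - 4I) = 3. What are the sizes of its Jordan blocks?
λ = 4: algebraic multiplicity 4 (exponent in χ_T), largest block size 2 (exponent in m_T), 3 blocks (geometric multiplicity). These force block sizes [2, 1, 1].

Jordan blocks: (4, 2), (4, 1), (4, 1)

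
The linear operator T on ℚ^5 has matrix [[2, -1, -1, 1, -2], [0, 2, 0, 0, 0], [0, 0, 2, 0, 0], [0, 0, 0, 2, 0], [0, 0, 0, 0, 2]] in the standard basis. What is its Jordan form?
The characteristic polynomial is det(xI - A) = (x - 2)^5, so the eigenvalues are 2 (algebraic multiplicity 5).

For λ = 2: rank(A - 2I) = 1, rank((A - 2I)^2) = 0. The eigenspace has dimension 5 - 1 = 4, so there are 4 Jordan blocks; the rank sequence gives block sizes [2, 1, 1, 1].

Assembling the blocks gives the Jordan form J above.

J = [[2, 1, 0, 0, 0], [0, 2, 0, 0, 0], [0, 0, 2, 0, 0], [0, 0, 0, 2, 0], [0, 0, 0, 0, 2]]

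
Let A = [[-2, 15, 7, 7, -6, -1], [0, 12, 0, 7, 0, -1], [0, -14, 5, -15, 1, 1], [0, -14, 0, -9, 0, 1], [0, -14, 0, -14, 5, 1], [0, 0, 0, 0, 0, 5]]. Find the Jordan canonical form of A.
J = [[-2, 1, 0, 0, 0, 0], [0, -2, 0, 0, 0, 0], [0, 0, 5, 1, 0, 0], [0, 0, 0, 5, 0, 0], [0, 0, 0, 0, 5, 1], [0, 0, 0, 0, 0, 5]]

The characteristic polynomial is det(xI - A) = (x - 5)^4(x + 2)^2, so the eigenvalues are -2 (algebraic multiplicity 2), 5 (algebraic multiplicity 4).

For λ = -2: rank(A + 2I) = 5, rank((A + 2I)^2) = 4. The eigenspace has dimension 6 - 5 = 1, so there is 1 Jordan block; the rank sequence gives block sizes [2].

For λ = 5: rank(A - 5I) = 4, rank((A - 5I)^2) = 2. The eigenspace has dimension 6 - 4 = 2, so there are 2 Jordan blocks; the rank sequence gives block sizes [2, 2].

Assembling the blocks gives the Jordan form J above.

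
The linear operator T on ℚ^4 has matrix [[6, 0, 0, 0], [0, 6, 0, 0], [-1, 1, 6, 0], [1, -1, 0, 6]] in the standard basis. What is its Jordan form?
J = [[6, 1, 0, 0], [0, 6, 0, 0], [0, 0, 6, 0], [0, 0, 0, 6]]

The characteristic polynomial is det(xI - A) = (x - 6)^4, so the eigenvalues are 6 (algebraic multiplicity 4).

For λ = 6: rank(A - 6I) = 1, rank((A - 6I)^2) = 0. The eigenspace has dimension 4 - 1 = 3, so there are 3 Jordan blocks; the rank sequence gives block sizes [2, 1, 1].

Assembling the blocks gives the Jordan form J above.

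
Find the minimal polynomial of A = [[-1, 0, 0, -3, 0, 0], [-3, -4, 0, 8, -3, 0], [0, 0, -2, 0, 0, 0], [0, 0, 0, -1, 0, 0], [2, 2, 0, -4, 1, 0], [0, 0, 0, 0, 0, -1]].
The characteristic polynomial factors as (x + 1)^4(x + 2)^2. The minimal polynomial is ∏(x - λ)^{k_λ} where k_λ is the size of the largest Jordan block at λ.

For λ = -2: rank(A + 2I) = 4, and the largest Jordan block has size 1 (the smallest k with rank((A + 2I)^k) = rank((A + 2I)^(k+1))).
For λ = -1: rank(A + I) = 3, and the largest Jordan block has size 2 (the smallest k with rank((A + I)^k) = rank((A + I)^(k+1))).

So m_A(x) = (x + 1)^2(x + 2).

m_A(x) = (x + 1)^2(x + 2)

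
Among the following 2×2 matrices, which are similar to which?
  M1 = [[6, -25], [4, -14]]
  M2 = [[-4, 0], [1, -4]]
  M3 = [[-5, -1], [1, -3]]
1 class: {M1, M2, M3}

Characteristic polynomials: χ_{M1} = (x + 4)^2, χ_{M2} = (x + 4)^2, χ_{M3} = (x + 4)^2.

{M1, M2, M3}: invariant factors (x + 4)^2.

Matrices are similar if and only if their invariant-factor lists agree; the partition into similarity classes is {M1, M2, M3}.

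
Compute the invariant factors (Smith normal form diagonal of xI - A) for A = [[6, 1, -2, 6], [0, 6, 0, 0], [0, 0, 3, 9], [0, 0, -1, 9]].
The Jordan structure of A has elementary divisors (x - 6)^2, (x - 6)^2. Arranging the block sizes at each eigenvalue in decreasing order and taking row products gives the invariant factors.

Invariant factors (smallest first, each dividing the next): (x - 6)^2, (x - 6)^2.

Check: the last factor (x - 6)^2 is the minimal polynomial, and the product (x - 6)^4 is the characteristic polynomial.

(x - 6)^2, (x - 6)^2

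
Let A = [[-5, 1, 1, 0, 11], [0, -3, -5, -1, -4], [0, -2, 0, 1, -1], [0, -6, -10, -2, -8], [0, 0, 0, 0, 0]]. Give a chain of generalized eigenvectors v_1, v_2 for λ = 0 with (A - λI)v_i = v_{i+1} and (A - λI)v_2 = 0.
v_1 = [[0, 0, 0, 1, 0]]^T, v_2 = [[0, -1, 1, -2, 0]]^T

We seek v_1 ∈ ker(A^2) \ ker(A), then set v_{i+1} = A v_i.

One such chain is v_1 = [[0, 0, 0, 1, 0]]^T, v_2 = [[0, -1, 1, -2, 0]]^T. Check: A v_2 = [[0, 0, 0, 0, 0]]^T = 0.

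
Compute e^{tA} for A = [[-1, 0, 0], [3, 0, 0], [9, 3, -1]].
e^{tA} = [[e^{-t}, 0, 0], [3 - 3*e^{-t}, 1, 0], [9 - 9*e^{-t}, 3 - 3*e^{-t}, e^{-t}]]

A has Jordan form J = [[-1, 0, 0], [0, -1, 0], [0, 0, 0]] with A = PJP^{-1}, so e^{tA} = P e^{tJ} P^{-1}.

For a Jordan block J_k(λ), e^{tJ_k(λ)} = e^{λt} · (I + tN + t^2 N^2/2! + ... + t^{k-1} N^{k-1}/(k-1)!) where N is the nilpotent superdiagonal part.

Assembling the blocks and conjugating back gives the entries of e^{tA} as shown above.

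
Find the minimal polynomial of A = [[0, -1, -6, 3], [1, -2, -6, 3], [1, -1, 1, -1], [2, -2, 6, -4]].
m_A(x) = (x + 1)^2(x + 2)

The characteristic polynomial factors as (x + 1)^3(x + 2). The minimal polynomial is ∏(x - λ)^{k_λ} where k_λ is the size of the largest Jordan block at λ.

For λ = -2: rank(A + 2I) = 3, and the largest Jordan block has size 1 (the smallest k with rank((A + 2I)^k) = rank((A + 2I)^(k+1))).
For λ = -1: rank(A + I) = 2, and the largest Jordan block has size 2 (the smallest k with rank((A + I)^k) = rank((A + I)^(k+1))).

So m_A(x) = (x + 1)^2(x + 2).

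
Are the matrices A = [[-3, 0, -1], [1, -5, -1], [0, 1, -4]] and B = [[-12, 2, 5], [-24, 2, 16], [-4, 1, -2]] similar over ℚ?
Yes.

Two matrices over a field are similar if and only if they have the same invariant factors.

Both A and B have characteristic polynomial (x + 4)^3 and minimal polynomial (x + 4)^3. Computing further, both have invariant factors (x + 4)^3. Hence A and B are similar.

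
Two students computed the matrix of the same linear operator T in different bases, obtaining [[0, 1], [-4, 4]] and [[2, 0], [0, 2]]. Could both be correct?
Both have characteristic polynomial (x - 2)^2, but the minimal polynomial of A is (x - 2)^2 while the minimal polynomial of B is x - 2. The minimal polynomial is a similarity invariant, so A and B are not similar.

No.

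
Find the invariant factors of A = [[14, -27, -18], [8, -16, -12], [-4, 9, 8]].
x - 2, (x - 2)^2

The Jordan structure of A has elementary divisors (x - 2)^2, (x - 2). Arranging the block sizes at each eigenvalue in decreasing order and taking row products gives the invariant factors.

Invariant factors (smallest first, each dividing the next): x - 2, (x - 2)^2.

Check: the last factor (x - 2)^2 is the minimal polynomial, and the product (x - 2)^3 is the characteristic polynomial.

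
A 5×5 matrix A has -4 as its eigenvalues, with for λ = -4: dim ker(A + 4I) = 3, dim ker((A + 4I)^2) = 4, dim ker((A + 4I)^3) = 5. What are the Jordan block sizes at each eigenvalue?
Jordan blocks: (-4, 3), (-4, 1), (-4, 1)

λ = -4: successive nullity increments [3, 1, 1] count blocks of size ≥ k; block sizes are [3, 1, 1].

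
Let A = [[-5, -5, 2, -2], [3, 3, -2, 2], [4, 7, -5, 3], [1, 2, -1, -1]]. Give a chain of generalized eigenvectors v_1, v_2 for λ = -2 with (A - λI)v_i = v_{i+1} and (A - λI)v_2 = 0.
v_1 = [[-2, 2, 6, 3]]^T, v_2 = [[2, -2, -3, -1]]^T

We seek v_1 ∈ ker((A + 2I)^2) \ ker(A + 2I), then set v_{i+1} = (A + 2I) v_i.

One such chain is v_1 = [[-2, 2, 6, 3]]^T, v_2 = [[2, -2, -3, -1]]^T. Check: (A + 2I) v_2 = [[0, 0, 0, 0]]^T = 0.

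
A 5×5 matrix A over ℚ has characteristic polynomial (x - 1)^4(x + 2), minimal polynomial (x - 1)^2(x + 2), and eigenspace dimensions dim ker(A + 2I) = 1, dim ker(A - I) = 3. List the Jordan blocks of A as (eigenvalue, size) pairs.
Jordan blocks: (-2, 1), (1, 2), (1, 1), (1, 1)

λ = -2: algebraic multiplicity 1 (exponent in χ_A), largest block size 1 (exponent in m_A), 1 block (geometric multiplicity). This forces block sizes [1].
λ = 1: algebraic multiplicity 4 (exponent in χ_A), largest block size 2 (exponent in m_A), 3 blocks (geometric multiplicity). These force block sizes [2, 1, 1].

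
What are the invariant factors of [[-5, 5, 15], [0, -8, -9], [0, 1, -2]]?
x + 5, (x + 5)^2

The Jordan structure of A has elementary divisors (x + 5)^2, (x + 5). Arranging the block sizes at each eigenvalue in decreasing order and taking row products gives the invariant factors.

Invariant factors (smallest first, each dividing the next): x + 5, (x + 5)^2.

Check: the last factor (x + 5)^2 is the minimal polynomial, and the product (x + 5)^3 is the characteristic polynomial.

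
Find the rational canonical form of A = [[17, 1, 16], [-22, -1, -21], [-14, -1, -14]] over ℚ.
R = [[0, 0, -5], [1, 0, 16], [0, 1, 2]]

The invariant factors of A (the non-unit diagonal entries of the Smith normal form of xI - A over ℚ[x]) are (x - 5)(x^2 + 3x - 1), each dividing the next. The characteristic polynomial is their product, (x - 5)(x^2 + 3x - 1).

The rational canonical form is the block-diagonal matrix of companion matrices C(f_i):
R = [[0, 0, -5], [1, 0, 16], [0, 1, 2]].

Note the characteristic polynomial does not split into linear factors over ℚ, so A has no Jordan form over ℚ; the rational canonical form exists over any field.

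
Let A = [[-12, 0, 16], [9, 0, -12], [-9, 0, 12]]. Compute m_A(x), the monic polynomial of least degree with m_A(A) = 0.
The characteristic polynomial factors as x^3. The minimal polynomial is ∏(x - λ)^{k_λ} where k_λ is the size of the largest Jordan block at λ.

For λ = 0: rank(A) = 1, and the largest Jordan block has size 2 (the smallest k with rank(A^k) = rank(A^(k+1))).

So m_A(x) = x^2.

m_A(x) = x^2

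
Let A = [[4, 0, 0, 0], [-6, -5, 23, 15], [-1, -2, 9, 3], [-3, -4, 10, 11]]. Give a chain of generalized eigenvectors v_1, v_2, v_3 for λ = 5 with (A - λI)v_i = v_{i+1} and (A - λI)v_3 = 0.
We seek v_1 ∈ ker((A - 5I)^3) \ ker((A - 5I)^2), then set v_{i+1} = (A - 5I) v_i.

One such chain is v_1 = [[0, -1, -1, 1]]^T, v_2 = [[0, 2, 1, 0]]^T, v_3 = [[0, 3, 0, 2]]^T. Check: (A - 5I) v_3 = [[0, 0, 0, 0]]^T = 0.

v_1 = [[0, -1, -1, 1]]^T, v_2 = [[0, 2, 1, 0]]^T, v_3 = [[0, 3, 0, 2]]^T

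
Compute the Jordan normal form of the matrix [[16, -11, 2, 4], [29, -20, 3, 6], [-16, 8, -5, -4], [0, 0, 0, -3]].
The characteristic polynomial is det(xI - A) = (x + 3)^4, so the eigenvalues are -3 (algebraic multiplicity 4).

For λ = -3: rank(A + 3I) = 2, rank((A + 3I)^2) = 1, rank((A + 3I)^3) = 0. The eigenspace has dimension 4 - 2 = 2, so there are 2 Jordan blocks; the rank sequence gives block sizes [3, 1].

Assembling the blocks gives the Jordan form J above.

J = [[-3, 1, 0, 0], [0, -3, 1, 0], [0, 0, -3, 0], [0, 0, 0, -3]]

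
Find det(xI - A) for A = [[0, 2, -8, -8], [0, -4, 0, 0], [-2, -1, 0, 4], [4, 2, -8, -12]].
xI - A = [[x, -2, 8, 8], [0, x + 4, 0, 0], [2, 1, x, -4], [-4, -2, 8, x + 12]].

Expanding det(xI - A) along the first row:
det(xI - A) = + (x)·det([[x + 4, 0, 0], [1, x, -4], [-2, 8, x + 12]]) - (-2)·det([[0, 0, 0], [2, x, -4], [-4, 8, x + 12]]) + (8)·det([[0, x + 4, 0], [2, 1, -4], [-4, -2, x + 12]]) - (8)·det([[0, x + 4, 0], [2, 1, x], [-4, -2, 8]]).

Evaluating gives χ_A(x) = x^4 + 16x^3 + 96x^2 + 256x + 256 = (x + 4)^4.

χ_A(x) = (x + 4)^4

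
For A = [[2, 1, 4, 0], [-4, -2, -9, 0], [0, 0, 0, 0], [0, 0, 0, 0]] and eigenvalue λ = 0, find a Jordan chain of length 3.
v_1 = [[-3, 1, 1, 3]]^T, v_2 = [[-1, 1, 0, 0]]^T, v_3 = [[-1, 2, 0, 0]]^T

We seek v_1 ∈ ker(A^3) \ ker(A^2), then set v_{i+1} = A v_i.

One such chain is v_1 = [[-3, 1, 1, 3]]^T, v_2 = [[-1, 1, 0, 0]]^T, v_3 = [[-1, 2, 0, 0]]^T. Check: A v_3 = [[0, 0, 0, 0]]^T = 0.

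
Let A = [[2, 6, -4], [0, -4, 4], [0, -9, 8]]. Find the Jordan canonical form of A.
The characteristic polynomial is det(xI - A) = (x - 2)^3, so the eigenvalues are 2 (algebraic multiplicity 3).

For λ = 2: rank(A - 2I) = 1, rank((A - 2I)^2) = 0. The eigenspace has dimension 3 - 1 = 2, so there are 2 Jordan blocks; the rank sequence gives block sizes [2, 1].

Assembling the blocks gives the Jordan form J above.

J = [[2, 1, 0], [0, 2, 0], [0, 0, 2]]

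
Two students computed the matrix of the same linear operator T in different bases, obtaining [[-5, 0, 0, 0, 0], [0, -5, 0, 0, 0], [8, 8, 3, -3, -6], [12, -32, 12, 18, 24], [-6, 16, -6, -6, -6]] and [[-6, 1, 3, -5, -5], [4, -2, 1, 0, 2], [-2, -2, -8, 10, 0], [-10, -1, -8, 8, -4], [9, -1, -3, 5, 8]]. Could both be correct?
trace(A) = 5 but trace(B) = 0. The trace is a similarity invariant, so A and B are not similar.

No.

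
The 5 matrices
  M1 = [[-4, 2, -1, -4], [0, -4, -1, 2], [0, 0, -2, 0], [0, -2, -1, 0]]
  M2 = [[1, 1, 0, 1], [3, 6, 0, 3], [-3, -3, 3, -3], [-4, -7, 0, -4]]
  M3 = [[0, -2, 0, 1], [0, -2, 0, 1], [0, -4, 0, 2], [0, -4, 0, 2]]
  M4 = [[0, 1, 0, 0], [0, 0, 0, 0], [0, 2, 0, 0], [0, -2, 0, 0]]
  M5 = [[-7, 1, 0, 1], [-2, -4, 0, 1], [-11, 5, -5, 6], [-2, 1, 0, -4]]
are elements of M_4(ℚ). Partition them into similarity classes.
4 classes: {M1}, {M2}, {M3, M4}, {M5}

Characteristic polynomials: χ_{M1} = (x + 2)^3(x + 4), χ_{M2} = x^2(x - 3)^2, χ_{M3} = x^4, χ_{M4} = x^4, χ_{M5} = (x + 5)^4.

{M1}: invariant factors x + 2, (x + 2)^2(x + 4).

{M2}: invariant factors x - 3, x^2(x - 3).

{M3, M4}: invariant factors x, x, x^2.

{M5}: invariant factors (x + 5)^2, (x + 5)^2.

Matrices are similar if and only if their invariant-factor lists agree; the partition into similarity classes is {M1}, {M2}, {M3, M4}, {M5}.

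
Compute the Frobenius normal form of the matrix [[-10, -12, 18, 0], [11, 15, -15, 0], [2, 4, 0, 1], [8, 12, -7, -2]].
R = [[0, 0, 0, 6], [1, 0, 0, -1], [0, 1, 0, -3], [0, 0, 1, 3]]

The invariant factors of A (the non-unit diagonal entries of the Smith normal form of xI - A over ℚ[x]) are (x - 2)(x + 1)(x^2 - 2x + 3), each dividing the next. The characteristic polynomial is their product, (x - 2)(x + 1)(x^2 - 2x + 3).

The rational canonical form is the block-diagonal matrix of companion matrices C(f_i):
R = [[0, 0, 0, 6], [1, 0, 0, -1], [0, 1, 0, -3], [0, 0, 1, 3]].

Note the characteristic polynomial does not split into linear factors over ℚ, so A has no Jordan form over ℚ; the rational canonical form exists over any field.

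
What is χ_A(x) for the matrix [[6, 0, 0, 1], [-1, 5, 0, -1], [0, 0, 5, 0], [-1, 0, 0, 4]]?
χ_A(x) = (x - 5)^4

xI - A = [[x - 6, 0, 0, -1], [1, x - 5, 0, 1], [0, 0, x - 5, 0], [1, 0, 0, x - 4]].

Expanding det(xI - A) along the first row:
det(xI - A) = + (x - 6)·det([[x - 5, 0, 1], [0, x - 5, 0], [0, 0, x - 4]]) - (0)·det([[1, 0, 1], [0, x - 5, 0], [1, 0, x - 4]]) + (0)·det([[1, x - 5, 1], [0, 0, 0], [1, 0, x - 4]]) - (-1)·det([[1, x - 5, 0], [0, 0, x - 5], [1, 0, 0]]).

Evaluating gives χ_A(x) = x^4 - 20x^3 + 150x^2 - 500x + 625 = (x - 5)^4.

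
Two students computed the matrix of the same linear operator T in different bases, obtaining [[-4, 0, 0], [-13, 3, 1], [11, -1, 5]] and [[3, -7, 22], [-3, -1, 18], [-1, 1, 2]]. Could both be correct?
Yes.

Two matrices over a field are similar if and only if they have the same invariant factors.

Both A and B have characteristic polynomial (x - 4)^2(x + 4) and minimal polynomial (x - 4)^2(x + 4). Computing further, both have invariant factors (x - 4)^2(x + 4). Hence A and B are similar.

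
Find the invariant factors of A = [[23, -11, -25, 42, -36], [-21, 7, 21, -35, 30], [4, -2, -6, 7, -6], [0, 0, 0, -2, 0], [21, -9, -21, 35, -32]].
The Jordan structure of A has elementary divisors (x + 2)^2, (x + 2)^2, (x + 2). Arranging the block sizes at each eigenvalue in decreasing order and taking row products gives the invariant factors.

Invariant factors (smallest first, each dividing the next): x + 2, (x + 2)^2, (x + 2)^2.

Check: the last factor (x + 2)^2 is the minimal polynomial, and the product (x + 2)^5 is the characteristic polynomial.

x + 2, (x + 2)^2, (x + 2)^2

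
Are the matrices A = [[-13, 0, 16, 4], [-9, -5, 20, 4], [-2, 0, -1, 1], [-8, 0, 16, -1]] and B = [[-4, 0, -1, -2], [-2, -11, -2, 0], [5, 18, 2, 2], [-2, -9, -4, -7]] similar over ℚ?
Two matrices over a field are similar if and only if they have the same invariant factors.

Both A and B have characteristic polynomial (x + 5)^4 and minimal polynomial (x + 5)^2. Computing further, both have invariant factors (x + 5)^2, (x + 5)^2. Hence A and B are similar.

Yes.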